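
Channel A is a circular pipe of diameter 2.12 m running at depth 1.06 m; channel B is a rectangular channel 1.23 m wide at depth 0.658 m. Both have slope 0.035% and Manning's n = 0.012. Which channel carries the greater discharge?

channel A

Channel A: For a circular section of diameter D = 2.12 m at depth y = 1.06 m, the central angle is θ = 2 arccos(1 − 2y/D) = 3.142 rad. Then A = (D²/8)(θ − sin θ) = 1.765 m² and P = Dθ/2 = 3.33 m. Hydraulic radius R = A/P = 1.765/3.33 = 0.53 m. Q_A = (1/0.012)·1.765·0.53^(2/3)·√0.00035 = 1.802 m³/s.
Channel B: Flow area A = b·y = 1.23 × 0.658 = 0.8093 m². Wetted perimeter P = b + 2y = 1.23 + 2×0.658 = 2.546 m. Hydraulic radius R = A/P = 0.8093/2.546 = 0.3179 m. Q_B = (1/0.012)·0.8093·0.3179^(2/3)·√0.00035 = 0.5877 m³/s.
Q_A = 1.802 m³/s vs Q_B = 0.5877 m³/s, so channel A carries more.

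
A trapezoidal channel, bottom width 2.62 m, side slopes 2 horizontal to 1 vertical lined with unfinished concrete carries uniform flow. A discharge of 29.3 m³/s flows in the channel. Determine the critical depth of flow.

y_c = 1.59 m

At critical depth, Q² T / (g A³) = 1, i.e. A³/T = Q²/g = 29.3²/9.81 = 87.51.
Trying y = 1.16 m: A³/T = 25.92 — short.
Trying y = 1.77 m: A³/T = 133.6 — over.
Trying y = 1.59 m: A³/T = 87.34 — ≈ 87.51.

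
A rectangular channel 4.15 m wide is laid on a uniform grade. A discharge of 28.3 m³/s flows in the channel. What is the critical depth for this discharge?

y_c = 1.68 m

For a rectangular channel, critical depth y_c = (q²/g)^(1/3) where q = Q/b = 28.3/4.15 = 6.819 m²/s.
So y_c = (6.819²/9.81)^(1/3) = 1.68 m.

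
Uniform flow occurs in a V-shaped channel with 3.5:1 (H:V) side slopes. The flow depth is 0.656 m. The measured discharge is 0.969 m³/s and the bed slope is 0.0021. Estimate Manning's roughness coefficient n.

n = 0.033

For a triangular section with side slope z = 3.5: A = zy² = 3.5×0.656² = 1.506 m²; P = 2y√(1+z²) = 2×0.656×3.64 = 4.776 m.
Hydraulic radius R = A/P = 1.506/4.776 = 0.3154 m.
Rearranging Manning's equation: n = (1/Q) A R^(2/3) S^(1/2) = (1/0.969) × 1.506 × 0.3154^(2/3) × √0.0021 = 0.033.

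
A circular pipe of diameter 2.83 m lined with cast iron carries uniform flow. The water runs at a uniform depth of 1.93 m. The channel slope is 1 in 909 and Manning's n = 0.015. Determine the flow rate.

Q = 8.93 m³/s

For a circular section of diameter D = 2.83 m at depth y = 1.93 m, the central angle is θ = 2 arccos(1 − 2y/D) = 3.887 rad. Then A = (D²/8)(θ − sin θ) = 4.57 m² and P = Dθ/2 = 5.5 m.
Hydraulic radius R = A/P = 4.57/5.5 = 0.8309 m.
Manning's equation: Q = (1/n) A R^(2/3) S^(1/2) = (1/0.015) × 4.57 × 0.8309^(2/3) × 0.0011^(1/2) = 8.93 m³/s.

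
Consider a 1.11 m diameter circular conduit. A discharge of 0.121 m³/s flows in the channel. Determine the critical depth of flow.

At critical depth, Q² T / (g A³) = 1, i.e. A³/T = Q²/g = 0.121²/9.81 = 0.001492.
Trying y = 0.156 m: A³/T = 0.0007359 — too small.
Trying y = 0.187 m: A³/T = 0.001502 — matches.

y_c = 0.187 m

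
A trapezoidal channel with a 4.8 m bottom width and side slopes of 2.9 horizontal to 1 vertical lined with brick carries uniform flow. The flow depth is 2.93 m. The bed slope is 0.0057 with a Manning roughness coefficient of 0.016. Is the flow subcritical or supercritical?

With bottom width b = 4.8 m and side slope z = 2.9: A = (b + zy)y = (4.8 + 2.9×2.93)×2.93 = 38.96 m²; P = b + 2y√(1+z²) = 4.8 + 2×2.93×3.068 = 22.78 m.
Hydraulic radius R = A/P = 38.96/22.78 = 1.711 m.
V = (1/n) R^(2/3) √S = (1/0.016) × 1.711^(2/3) × √0.0057 = 6.749 m/s. Hydraulic depth D_h = A/T = 38.96/21.79 = 1.788 m.
Froude number Fr = V/√(g·D_h) = 6.749/√(9.81×1.788) = 1.61, which is greater than 1, so the flow is supercritical.

supercritical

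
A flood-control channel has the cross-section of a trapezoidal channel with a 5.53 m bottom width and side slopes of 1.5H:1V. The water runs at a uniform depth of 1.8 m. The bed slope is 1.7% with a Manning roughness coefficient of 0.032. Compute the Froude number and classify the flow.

supercritical

With bottom width b = 5.53 m and side slope z = 1.5: A = (b + zy)y = (5.53 + 1.5×1.8)×1.8 = 14.81 m²; P = b + 2y√(1+z²) = 5.53 + 2×1.8×1.803 = 12.02 m.
Hydraulic radius R = A/P = 14.81/12.02 = 1.232 m.
V = (1/n) R^(2/3) √S = (1/0.032) × 1.232^(2/3) × √0.017 = 4.684 m/s. Hydraulic depth D_h = A/T = 14.81/10.93 = 1.355 m.
Froude number Fr = V/√(g·D_h) = 4.684/√(9.81×1.355) = 1.28, which is greater than 1, so the flow is supercritical.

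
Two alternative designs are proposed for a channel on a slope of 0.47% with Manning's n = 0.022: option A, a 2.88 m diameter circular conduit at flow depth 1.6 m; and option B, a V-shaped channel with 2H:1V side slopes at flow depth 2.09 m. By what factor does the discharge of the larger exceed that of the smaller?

Channel A: For a circular section of diameter D = 2.88 m at depth y = 1.6 m, the central angle is θ = 2 arccos(1 − 2y/D) = 3.364 rad. Then A = (D²/8)(θ − sin θ) = 3.717 m² and P = Dθ/2 = 4.845 m. Hydraulic radius R = A/P = 3.717/4.845 = 0.7673 m. Q_A = (1/0.022)·3.717·0.7673^(2/3)·√0.0047 = 9.708 m³/s.
Channel B: For a triangular section with side slope z = 2: A = zy² = 2×2.09² = 8.736 m²; P = 2y√(1+z²) = 2×2.09×2.236 = 9.347 m. Hydraulic radius R = A/P = 8.736/9.347 = 0.9347 m. Q_B = (1/0.022)·8.736·0.9347^(2/3)·√0.0047 = 26.02 m³/s.
The larger discharge is 26.02 m³/s and the smaller is 9.708 m³/s; the ratio is 2.68.

2.68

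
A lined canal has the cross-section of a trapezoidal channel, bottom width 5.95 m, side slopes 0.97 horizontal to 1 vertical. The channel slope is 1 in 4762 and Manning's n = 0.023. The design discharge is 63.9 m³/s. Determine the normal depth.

y_n = 4.91 m

Manning's equation rearranged: A R^(2/3) = nQ / (1·√S) = 0.023 × 63.9 / (√0.00021) = 101.4.
Try y = 5.84 m: A R^(2/3) = 142.7 — over.
Try y = 3.72 m: A R^(2/3) = 59.77 — short.
Try y = 4.91 m: A R^(2/3) = 101.5 — close enough.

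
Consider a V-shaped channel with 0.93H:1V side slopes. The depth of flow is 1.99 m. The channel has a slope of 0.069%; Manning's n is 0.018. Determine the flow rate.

For a triangular section with side slope z = 0.93: A = zy² = 0.93×1.99² = 3.683 m²; P = 2y√(1+z²) = 2×1.99×1.366 = 5.435 m.
Hydraulic radius R = A/P = 3.683/5.435 = 0.6776 m.
Manning's equation: Q = (1/n) A R^(2/3) S^(1/2) = (1/0.018) × 3.683 × 0.6776^(2/3) × 0.00069^(1/2) = 4.15 m³/s.

Q = 4.15 m³/s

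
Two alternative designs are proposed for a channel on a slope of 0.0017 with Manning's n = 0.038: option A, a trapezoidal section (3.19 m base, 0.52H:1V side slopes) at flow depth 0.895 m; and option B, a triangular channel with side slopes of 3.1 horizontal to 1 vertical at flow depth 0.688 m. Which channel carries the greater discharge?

Channel A: With bottom width b = 3.19 m and side slope z = 0.52: A = (b + zy)y = (3.19 + 0.52×0.895)×0.895 = 3.272 m²; P = b + 2y√(1+z²) = 3.19 + 2×0.895×1.127 = 5.208 m. Hydraulic radius R = A/P = 3.272/5.208 = 0.6282 m. Q_A = (1/0.038)·3.272·0.6282^(2/3)·√0.0017 = 2.604 m³/s.
Channel B: For a triangular section with side slope z = 3.1: A = zy² = 3.1×0.688² = 1.467 m²; P = 2y√(1+z²) = 2×0.688×3.257 = 4.482 m. Hydraulic radius R = A/P = 1.467/4.482 = 0.3274 m. Q_B = (1/0.038)·1.467·0.3274^(2/3)·√0.0017 = 0.7563 m³/s.
Q_A = 2.604 m³/s vs Q_B = 0.7563 m³/s, so channel A carries more.

channel A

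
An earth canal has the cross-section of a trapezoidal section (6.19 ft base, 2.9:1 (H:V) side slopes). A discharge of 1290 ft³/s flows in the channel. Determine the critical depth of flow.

y_c = 5.61 ft

At critical depth, Q² T / (g A³) = 1, i.e. A³/T = Q²/g = 1290²/32.2 = 51680.
At y = 6.18 ft: A³/T = 78720 — too large.
At y = 5.02 ft: A³/T = 32000 — too small.
At y = 5.61 ft: A³/T = 51650 — ≈ 51680.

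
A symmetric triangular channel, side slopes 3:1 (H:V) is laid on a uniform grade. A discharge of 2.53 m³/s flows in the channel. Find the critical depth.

At critical depth, Q² T / (g A³) = 1, i.e. A³/T = Q²/g = 2.53²/9.81 = 0.6525.
At y = 0.793 m: A³/T = 1.411 — too large.
At y = 0.68 m: A³/T = 0.6543 — matches.

y_c = 0.68 m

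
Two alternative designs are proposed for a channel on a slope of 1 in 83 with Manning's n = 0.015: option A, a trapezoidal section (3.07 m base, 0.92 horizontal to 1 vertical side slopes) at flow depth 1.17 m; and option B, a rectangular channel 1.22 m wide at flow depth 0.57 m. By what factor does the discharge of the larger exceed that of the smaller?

Channel A: With bottom width b = 3.07 m and side slope z = 0.92: A = (b + zy)y = (3.07 + 0.92×1.17)×1.17 = 4.851 m²; P = b + 2y√(1+z²) = 3.07 + 2×1.17×1.359 = 6.25 m. Hydraulic radius R = A/P = 4.851/6.25 = 0.7763 m. Q_A = (1/0.015)·4.851·0.7763^(2/3)·√0.01205 = 29.98 m³/s.
Channel B: Flow area A = b·y = 1.22 × 0.57 = 0.6954 m². Wetted perimeter P = b + 2y = 1.22 + 2×0.57 = 2.36 m. Hydraulic radius R = A/P = 0.6954/2.36 = 0.2947 m. Q_B = (1/0.015)·0.6954·0.2947^(2/3)·√0.01205 = 2.253 m³/s.
The larger discharge is 29.98 m³/s and the smaller is 2.253 m³/s; the ratio is 13.3.

13.3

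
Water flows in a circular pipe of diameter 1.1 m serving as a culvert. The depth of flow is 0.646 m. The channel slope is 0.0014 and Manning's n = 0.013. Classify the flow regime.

subcritical

For a circular section of diameter D = 1.1 m at depth y = 0.646 m, the central angle is θ = 2 arccos(1 − 2y/D) = 3.492 rad. Then A = (D²/8)(θ − sin θ) = 0.5802 m² and P = Dθ/2 = 1.921 m.
Hydraulic radius R = A/P = 0.5802/1.921 = 0.3021 m.
V = (1/n) R^(2/3) √S = (1/0.013) × 0.3021^(2/3) × √0.0014 = 1.296 m/s. Hydraulic depth D_h = A/T = 0.5802/1.083 = 0.5357 m.
Froude number Fr = V/√(g·D_h) = 1.296/√(9.81×0.5357) = 0.565, which is less than 1, so the flow is subcritical.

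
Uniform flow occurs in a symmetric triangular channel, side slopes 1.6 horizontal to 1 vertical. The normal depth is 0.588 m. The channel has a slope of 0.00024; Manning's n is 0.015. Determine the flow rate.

For a triangular section with side slope z = 1.6: A = zy² = 1.6×0.588² = 0.5532 m²; P = 2y√(1+z²) = 2×0.588×1.887 = 2.219 m.
Hydraulic radius R = A/P = 0.5532/2.219 = 0.2493 m.
Manning's equation: Q = (1/n) A R^(2/3) S^(1/2) = (1/0.015) × 0.5532 × 0.2493^(2/3) × 0.00024^(1/2) = 0.226 m³/s.

Q = 0.226 m³/s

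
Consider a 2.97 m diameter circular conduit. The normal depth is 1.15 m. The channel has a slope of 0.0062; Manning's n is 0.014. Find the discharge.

Q = 10.1 m³/s

For a circular section of diameter D = 2.97 m at depth y = 1.15 m, the central angle is θ = 2 arccos(1 − 2y/D) = 2.686 rad. Then A = (D²/8)(θ − sin θ) = 2.478 m² and P = Dθ/2 = 3.989 m.
Hydraulic radius R = A/P = 2.478/3.989 = 0.621 m.
Manning's equation: Q = (1/n) A R^(2/3) S^(1/2) = (1/0.014) × 2.478 × 0.621^(2/3) × 0.0062^(1/2) = 10.1 m³/s.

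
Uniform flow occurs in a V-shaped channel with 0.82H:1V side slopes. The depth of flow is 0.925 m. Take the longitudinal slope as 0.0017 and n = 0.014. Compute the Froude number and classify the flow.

subcritical

For a triangular section with side slope z = 0.82: A = zy² = 0.82×0.925² = 0.7016 m²; P = 2y√(1+z²) = 2×0.925×1.293 = 2.392 m.
Hydraulic radius R = A/P = 0.7016/2.392 = 0.2933 m.
V = (1/n) R^(2/3) √S = (1/0.014) × 0.2933^(2/3) × √0.0017 = 1.3 m/s. Hydraulic depth D_h = A/T = 0.7016/1.517 = 0.4625 m.
Froude number Fr = V/√(g·D_h) = 1.3/√(9.81×0.4625) = 0.61, which is less than 1, so the flow is subcritical.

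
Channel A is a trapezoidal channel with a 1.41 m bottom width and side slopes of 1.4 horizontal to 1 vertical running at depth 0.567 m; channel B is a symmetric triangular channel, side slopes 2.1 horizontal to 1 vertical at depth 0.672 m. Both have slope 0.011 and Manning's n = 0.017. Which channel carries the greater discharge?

channel A

Channel A: With bottom width b = 1.41 m and side slope z = 1.4: A = (b + zy)y = (1.41 + 1.4×0.567)×0.567 = 1.25 m²; P = b + 2y√(1+z²) = 1.41 + 2×0.567×1.72 = 3.361 m. Hydraulic radius R = A/P = 1.25/3.361 = 0.3718 m. Q_A = (1/0.017)·1.25·0.3718^(2/3)·√0.011 = 3.986 m³/s.
Channel B: For a triangular section with side slope z = 2.1: A = zy² = 2.1×0.672² = 0.9483 m²; P = 2y√(1+z²) = 2×0.672×2.326 = 3.126 m. Hydraulic radius R = A/P = 0.9483/3.126 = 0.3034 m. Q_B = (1/0.017)·0.9483·0.3034^(2/3)·√0.011 = 2.641 m³/s.
Q_A = 3.986 m³/s vs Q_B = 2.641 m³/s, so channel A carries more.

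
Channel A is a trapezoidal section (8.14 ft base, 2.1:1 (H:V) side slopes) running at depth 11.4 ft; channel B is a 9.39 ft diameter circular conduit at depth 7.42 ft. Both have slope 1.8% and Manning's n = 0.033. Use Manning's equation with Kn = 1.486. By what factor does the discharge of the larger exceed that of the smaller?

Channel A: With bottom width b = 8.14 ft and side slope z = 2.1: A = (b + zy)y = (8.14 + 2.1×11.4)×11.4 = 365.7 ft²; P = b + 2y√(1+z²) = 8.14 + 2×11.4×2.326 = 61.17 ft. Hydraulic radius R = A/P = 365.7/61.17 = 5.978 ft. Q_A = (1.486/0.033)·365.7·5.978^(2/3)·√0.018 = 7278 ft³/s.
Channel B: For a circular section of diameter D = 9.39 ft at depth y = 7.42 ft, the central angle is θ = 2 arccos(1 − 2y/D) = 4.38 rad. Then A = (D²/8)(θ − sin θ) = 58.69 ft² and P = Dθ/2 = 20.56 ft. Hydraulic radius R = A/P = 58.69/20.56 = 2.854 ft. Q_B = (1.486/0.033)·58.69·2.854^(2/3)·√0.018 = 713.5 ft³/s.
The larger discharge is 7278 ft³/s and the smaller is 713.5 ft³/s; the ratio is 10.2.

10.2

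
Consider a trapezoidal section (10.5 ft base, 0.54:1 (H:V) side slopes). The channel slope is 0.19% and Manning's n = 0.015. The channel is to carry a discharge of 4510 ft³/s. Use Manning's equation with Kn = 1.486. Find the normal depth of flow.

Manning's equation rearranged: A R^(2/3) = nQ / (1.486·√S) = 0.015 × 4510 / (1.486 × √0.0019) = 1044.
At y = 18.4 ft: A R^(2/3) = 1400 — high.
At y = 14 ft: A R^(2/3) = 832.5 — low.
At y = 15.8 ft: A R^(2/3) = 1045 — close enough.

y_n = 15.8 ft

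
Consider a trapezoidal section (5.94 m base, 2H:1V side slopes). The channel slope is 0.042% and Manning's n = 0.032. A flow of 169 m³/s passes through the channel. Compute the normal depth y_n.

y_n = 6.28 m

Manning's equation rearranged: A R^(2/3) = nQ / (1·√S) = 0.032 × 169 / (√0.00042) = 263.9.
At y = 7.64 m: A R^(2/3) = 411.4 — over.
At y = 4.61 m: A R^(2/3) = 133.2 — short.
At y = 6.28 m: A R^(2/3) = 263.4 — ≈ 263.9.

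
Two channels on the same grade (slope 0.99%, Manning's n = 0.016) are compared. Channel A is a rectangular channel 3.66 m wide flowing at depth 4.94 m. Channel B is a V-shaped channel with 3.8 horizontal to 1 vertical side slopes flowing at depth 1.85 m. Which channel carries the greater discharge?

channel A

Channel A: Flow area A = b·y = 3.66 × 4.94 = 18.08 m². Wetted perimeter P = b + 2y = 3.66 + 2×4.94 = 13.54 m. Hydraulic radius R = A/P = 18.08/13.54 = 1.335 m. Q_A = (1/0.016)·18.08·1.335^(2/3)·√0.0099 = 136.3 m³/s.
Channel B: For a triangular section with side slope z = 3.8: A = zy² = 3.8×1.85² = 13.01 m²; P = 2y√(1+z²) = 2×1.85×3.929 = 14.54 m. Hydraulic radius R = A/P = 13.01/14.54 = 0.8945 m. Q_B = (1/0.016)·13.01·0.8945^(2/3)·√0.0099 = 75.09 m³/s.
Q_A = 136.3 m³/s vs Q_B = 75.09 m³/s, so channel A carries more.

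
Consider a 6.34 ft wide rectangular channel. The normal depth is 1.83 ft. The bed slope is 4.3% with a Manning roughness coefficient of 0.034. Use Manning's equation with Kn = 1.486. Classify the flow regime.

Flow area A = b·y = 6.34 × 1.83 = 11.6 ft². Wetted perimeter P = b + 2y = 6.34 + 2×1.83 = 10 ft.
Hydraulic radius R = A/P = 11.6/10 = 1.16 ft.
V = (1.486/n) R^(2/3) √S = (1.486/0.034) × 1.16^(2/3) × √0.043 = 10.01 ft/s. Hydraulic depth D_h = A/T = 11.6/6.34 = 1.83 ft.
Froude number Fr = V/√(g·D_h) = 10.01/√(32.2×1.83) = 1.3, which is greater than 1, so the flow is supercritical.

supercritical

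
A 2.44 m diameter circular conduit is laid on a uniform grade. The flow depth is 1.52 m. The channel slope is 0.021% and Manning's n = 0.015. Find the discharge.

Q = 2.31 m³/s

For a circular section of diameter D = 2.44 m at depth y = 1.52 m, the central angle is θ = 2 arccos(1 − 2y/D) = 3.638 rad. Then A = (D²/8)(θ − sin θ) = 3.063 m² and P = Dθ/2 = 4.439 m.
Hydraulic radius R = A/P = 3.063/4.439 = 0.6899 m.
Manning's equation: Q = (1/n) A R^(2/3) S^(1/2) = (1/0.015) × 3.063 × 0.6899^(2/3) × 0.00021^(1/2) = 2.31 m³/s.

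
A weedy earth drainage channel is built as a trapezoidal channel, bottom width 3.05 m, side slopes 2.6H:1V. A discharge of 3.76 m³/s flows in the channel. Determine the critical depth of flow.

At critical depth, Q² T / (g A³) = 1, i.e. A³/T = Q²/g = 3.76²/9.81 = 1.441.
Trying y = 0.543 m: A³/T = 2.421 — high.
Trying y = 0.341 m: A³/T = 0.5015 — low.
Trying y = 0.467 m: A³/T = 1.441 — matches.

y_c = 0.467 m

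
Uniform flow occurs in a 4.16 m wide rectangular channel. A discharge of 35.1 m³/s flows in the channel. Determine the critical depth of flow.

For a rectangular channel, critical depth y_c = (q²/g)^(1/3) where q = Q/b = 35.1/4.16 = 8.438 m²/s.
So y_c = (8.438²/9.81)^(1/3) = 1.94 m.

y_c = 1.94 m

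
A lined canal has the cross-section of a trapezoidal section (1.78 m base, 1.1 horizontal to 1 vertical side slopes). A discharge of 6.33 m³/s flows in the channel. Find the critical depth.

At critical depth, Q² T / (g A³) = 1, i.e. A³/T = Q²/g = 6.33²/9.81 = 4.084.
Trying y = 1.1 m: A³/T = 8.471 — high.
Trying y = 0.686 m: A³/T = 1.598 — low.
Trying y = 0.898 m: A³/T = 4.088 — matches.

y_c = 0.898 m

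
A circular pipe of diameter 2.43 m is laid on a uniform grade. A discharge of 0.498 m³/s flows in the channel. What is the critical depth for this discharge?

At critical depth, Q² T / (g A³) = 1, i.e. A³/T = Q²/g = 0.498²/9.81 = 0.02528.
Trying y = 0.377 m: A³/T = 0.05462 — too large.
Trying y = 0.252 m: A³/T = 0.01114 — too small.
Trying y = 0.31 m: A³/T = 0.02526 — close enough.

y_c = 0.31 m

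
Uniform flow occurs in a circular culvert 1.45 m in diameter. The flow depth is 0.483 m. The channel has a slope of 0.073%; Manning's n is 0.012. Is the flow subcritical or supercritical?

subcritical

For a circular section of diameter D = 1.45 m at depth y = 0.483 m, the central angle is θ = 2 arccos(1 − 2y/D) = 2.461 rad. Then A = (D²/8)(θ − sin θ) = 0.4814 m² and P = Dθ/2 = 1.784 m.
Hydraulic radius R = A/P = 0.4814/1.784 = 0.2698 m.
V = (1/n) R^(2/3) √S = (1/0.012) × 0.2698^(2/3) × √0.00073 = 0.9401 m/s. Hydraulic depth D_h = A/T = 0.4814/1.367 = 0.3522 m.
Froude number Fr = V/√(g·D_h) = 0.9401/√(9.81×0.3522) = 0.506, which is less than 1, so the flow is subcritical.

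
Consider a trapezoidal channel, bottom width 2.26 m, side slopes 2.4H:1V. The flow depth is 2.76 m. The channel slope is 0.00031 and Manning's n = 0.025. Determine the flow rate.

Q = 22.4 m³/s

With bottom width b = 2.26 m and side slope z = 2.4: A = (b + zy)y = (2.26 + 2.4×2.76)×2.76 = 24.52 m²; P = b + 2y√(1+z²) = 2.26 + 2×2.76×2.6 = 16.61 m.
Hydraulic radius R = A/P = 24.52/16.61 = 1.476 m.
Manning's equation: Q = (1/n) A R^(2/3) S^(1/2) = (1/0.025) × 24.52 × 1.476^(2/3) × 0.00031^(1/2) = 22.4 m³/s.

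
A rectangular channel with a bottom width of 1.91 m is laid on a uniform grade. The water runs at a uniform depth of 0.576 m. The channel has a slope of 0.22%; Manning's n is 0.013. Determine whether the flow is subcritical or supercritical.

Flow area A = b·y = 1.91 × 0.576 = 1.1 m². Wetted perimeter P = b + 2y = 1.91 + 2×0.576 = 3.062 m.
Hydraulic radius R = A/P = 1.1/3.062 = 0.3593 m.
V = (1/n) R^(2/3) √S = (1/0.013) × 0.3593^(2/3) × √0.0022 = 1.823 m/s. Hydraulic depth D_h = A/T = 1.1/1.91 = 0.576 m.
Froude number Fr = V/√(g·D_h) = 1.823/√(9.81×0.576) = 0.767, which is less than 1, so the flow is subcritical.

subcritical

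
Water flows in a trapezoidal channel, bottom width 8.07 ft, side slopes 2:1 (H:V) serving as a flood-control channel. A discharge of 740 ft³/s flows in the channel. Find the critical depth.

At critical depth, Q² T / (g A³) = 1, i.e. A³/T = Q²/g = 740²/32.2 = 17010.
Try y = 3.85 ft: A³/T = 9536 — low.
Try y = 4.83 ft: A³/T = 22930 — high.
Try y = 4.47 ft: A³/T = 16940 — matches.

y_c = 4.47 ft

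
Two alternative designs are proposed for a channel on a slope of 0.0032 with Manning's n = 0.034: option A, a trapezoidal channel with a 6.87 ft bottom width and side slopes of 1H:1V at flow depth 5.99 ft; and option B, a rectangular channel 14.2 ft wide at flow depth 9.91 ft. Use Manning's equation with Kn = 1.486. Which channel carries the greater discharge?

channel B

Channel A: With bottom width b = 6.87 ft and side slope z = 1: A = (b + zy)y = (6.87 + 1×5.99)×5.99 = 77.03 ft²; P = b + 2y√(1+z²) = 6.87 + 2×5.99×1.414 = 23.81 ft. Hydraulic radius R = A/P = 77.03/23.81 = 3.235 ft. Q_A = (1.486/0.034)·77.03·3.235^(2/3)·√0.0032 = 416.6 ft³/s.
Channel B: Flow area A = b·y = 14.2 × 9.91 = 140.7 ft². Wetted perimeter P = b + 2y = 14.2 + 2×9.91 = 34.02 ft. Hydraulic radius R = A/P = 140.7/34.02 = 4.136 ft. Q_B = (1.486/0.034)·140.7·4.136^(2/3)·√0.0032 = 896.5 ft³/s.
Q_A = 416.6 ft³/s vs Q_B = 896.5 ft³/s, so channel B carries more.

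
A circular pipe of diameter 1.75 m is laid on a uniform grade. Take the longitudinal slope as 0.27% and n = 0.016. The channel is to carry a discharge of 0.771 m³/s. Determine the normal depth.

Manning's equation rearranged: A R^(2/3) = nQ / (1·√S) = 0.016 × 0.771 / (√0.0027) = 0.2374.
At y = 0.546 m: A R^(2/3) = 0.2928 — over.
At y = 0.414 m: A R^(2/3) = 0.1701 — short.
At y = 0.49 m: A R^(2/3) = 0.2374 — matches.

y_n = 0.49 m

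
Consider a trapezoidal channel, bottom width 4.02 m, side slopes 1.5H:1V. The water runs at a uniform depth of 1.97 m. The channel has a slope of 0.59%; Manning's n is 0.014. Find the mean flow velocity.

With bottom width b = 4.02 m and side slope z = 1.5: A = (b + zy)y = (4.02 + 1.5×1.97)×1.97 = 13.74 m²; P = b + 2y√(1+z²) = 4.02 + 2×1.97×1.803 = 11.12 m.
Hydraulic radius R = A/P = 13.74/11.12 = 1.235 m.
From Manning's equation, V = (1/n) R^(2/3) S^(1/2) = (1/0.014) × 1.235^(2/3) × 0.0059^(1/2) = 6.32 m/s.

V = 6.32 m/s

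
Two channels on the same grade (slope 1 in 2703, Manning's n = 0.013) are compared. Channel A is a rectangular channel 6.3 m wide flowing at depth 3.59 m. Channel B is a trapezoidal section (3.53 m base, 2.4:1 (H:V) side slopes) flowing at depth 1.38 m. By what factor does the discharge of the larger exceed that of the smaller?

Channel A: Flow area A = b·y = 6.3 × 3.59 = 22.62 m². Wetted perimeter P = b + 2y = 6.3 + 2×3.59 = 13.48 m. Hydraulic radius R = A/P = 22.62/13.48 = 1.678 m. Q_A = (1/0.013)·22.62·1.678^(2/3)·√0.00037 = 47.25 m³/s.
Channel B: With bottom width b = 3.53 m and side slope z = 2.4: A = (b + zy)y = (3.53 + 2.4×1.38)×1.38 = 9.442 m²; P = b + 2y√(1+z²) = 3.53 + 2×1.38×2.6 = 10.71 m. Hydraulic radius R = A/P = 9.442/10.71 = 0.8819 m. Q_B = (1/0.013)·9.442·0.8819^(2/3)·√0.00037 = 12.85 m³/s.
The larger discharge is 47.25 m³/s and the smaller is 12.85 m³/s; the ratio is 3.68.

3.68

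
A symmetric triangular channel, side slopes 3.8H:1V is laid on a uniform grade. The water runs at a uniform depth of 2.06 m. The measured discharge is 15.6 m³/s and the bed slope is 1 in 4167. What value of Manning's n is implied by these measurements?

For a triangular section with side slope z = 3.8: A = zy² = 3.8×2.06² = 16.13 m²; P = 2y√(1+z²) = 2×2.06×3.929 = 16.19 m.
Hydraulic radius R = A/P = 16.13/16.19 = 0.9961 m.
Rearranging Manning's equation: n = (1/Q) A R^(2/3) S^(1/2) = (1/15.6) × 16.13 × 0.9961^(2/3) × √0.00024 = 0.016.

n = 0.016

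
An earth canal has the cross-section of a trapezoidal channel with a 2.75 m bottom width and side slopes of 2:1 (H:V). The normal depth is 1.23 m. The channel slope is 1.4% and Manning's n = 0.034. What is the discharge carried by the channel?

Q = 18.8 m³/s

With bottom width b = 2.75 m and side slope z = 2: A = (b + zy)y = (2.75 + 2×1.23)×1.23 = 6.408 m²; P = b + 2y√(1+z²) = 2.75 + 2×1.23×2.236 = 8.251 m.
Hydraulic radius R = A/P = 6.408/8.251 = 0.7767 m.
Manning's equation: Q = (1/n) A R^(2/3) S^(1/2) = (1/0.034) × 6.408 × 0.7767^(2/3) × 0.014^(1/2) = 18.8 m³/s.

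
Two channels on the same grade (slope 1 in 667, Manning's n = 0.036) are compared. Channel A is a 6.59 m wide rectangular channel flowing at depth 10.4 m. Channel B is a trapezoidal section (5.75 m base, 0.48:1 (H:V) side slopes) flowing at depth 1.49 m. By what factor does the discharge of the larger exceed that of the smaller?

Channel A: Flow area A = b·y = 6.59 × 10.4 = 68.54 m². Wetted perimeter P = b + 2y = 6.59 + 2×10.4 = 27.39 m. Hydraulic radius R = A/P = 68.54/27.39 = 2.502 m. Q_A = (1/0.036)·68.54·2.502^(2/3)·√0.001499 = 135.9 m³/s.
Channel B: With bottom width b = 5.75 m and side slope z = 0.48: A = (b + zy)y = (5.75 + 0.48×1.49)×1.49 = 9.633 m²; P = b + 2y√(1+z²) = 5.75 + 2×1.49×1.109 = 9.056 m. Hydraulic radius R = A/P = 9.633/9.056 = 1.064 m. Q_B = (1/0.036)·9.633·1.064^(2/3)·√0.001499 = 10.8 m³/s.
The larger discharge is 135.9 m³/s and the smaller is 10.8 m³/s; the ratio is 12.6.

12.6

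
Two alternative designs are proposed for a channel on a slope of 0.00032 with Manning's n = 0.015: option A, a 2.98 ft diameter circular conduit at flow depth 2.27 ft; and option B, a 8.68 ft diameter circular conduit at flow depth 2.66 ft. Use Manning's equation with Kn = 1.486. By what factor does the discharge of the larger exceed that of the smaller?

Channel A: For a circular section of diameter D = 2.98 ft at depth y = 2.27 ft, the central angle is θ = 2 arccos(1 − 2y/D) = 4.243 rad. Then A = (D²/8)(θ − sin θ) = 5.701 ft² and P = Dθ/2 = 6.323 ft. Hydraulic radius R = A/P = 5.701/6.323 = 0.9016 ft. Q_A = (1.486/0.015)·5.701·0.9016^(2/3)·√0.00032 = 9.429 ft³/s.
Channel B: For a circular section of diameter D = 8.68 ft at depth y = 2.66 ft, the central angle is θ = 2 arccos(1 − 2y/D) = 2.347 rad. Then A = (D²/8)(θ − sin θ) = 15.38 ft² and P = Dθ/2 = 10.18 ft. Hydraulic radius R = A/P = 15.38/10.18 = 1.51 ft. Q_B = (1.486/0.015)·15.38·1.51^(2/3)·√0.00032 = 35.87 ft³/s.
The larger discharge is 35.87 ft³/s and the smaller is 9.429 ft³/s; the ratio is 3.8.

3.8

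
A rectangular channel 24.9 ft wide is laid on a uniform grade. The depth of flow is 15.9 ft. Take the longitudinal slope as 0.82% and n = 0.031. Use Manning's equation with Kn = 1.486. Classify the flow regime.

subcritical

Flow area A = b·y = 24.9 × 15.9 = 395.9 ft². Wetted perimeter P = b + 2y = 24.9 + 2×15.9 = 56.7 ft.
Hydraulic radius R = A/P = 395.9/56.7 = 6.983 ft.
V = (1.486/n) R^(2/3) √S = (1.486/0.031) × 6.983^(2/3) × √0.0082 = 15.86 ft/s. Hydraulic depth D_h = A/T = 395.9/24.9 = 15.9 ft.
Froude number Fr = V/√(g·D_h) = 15.86/√(32.2×15.9) = 0.701, which is less than 1, so the flow is subcritical.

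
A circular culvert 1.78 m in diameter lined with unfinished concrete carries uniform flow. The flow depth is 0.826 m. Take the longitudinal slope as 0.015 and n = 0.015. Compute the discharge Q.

For a circular section of diameter D = 1.78 m at depth y = 0.826 m, the central angle is θ = 2 arccos(1 − 2y/D) = 2.998 rad. Then A = (D²/8)(θ − sin θ) = 1.13 m² and P = Dθ/2 = 2.668 m.
Hydraulic radius R = A/P = 1.13/2.668 = 0.4237 m.
Manning's equation: Q = (1/n) A R^(2/3) S^(1/2) = (1/0.015) × 1.13 × 0.4237^(2/3) × 0.015^(1/2) = 5.21 m³/s.

Q = 5.21 m³/s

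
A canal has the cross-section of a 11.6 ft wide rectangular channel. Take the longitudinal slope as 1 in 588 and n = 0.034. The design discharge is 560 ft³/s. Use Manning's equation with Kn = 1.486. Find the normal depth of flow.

y_n = 11 ft

Manning's equation rearranged: A R^(2/3) = nQ / (1.486·√S) = 0.034 × 560 / (1.486 × √0.001701) = 310.7.
At y = 7.59 ft: A R^(2/3) = 194.7 — low.
At y = 11 ft: A R^(2/3) = 310.6 — ≈ 310.7.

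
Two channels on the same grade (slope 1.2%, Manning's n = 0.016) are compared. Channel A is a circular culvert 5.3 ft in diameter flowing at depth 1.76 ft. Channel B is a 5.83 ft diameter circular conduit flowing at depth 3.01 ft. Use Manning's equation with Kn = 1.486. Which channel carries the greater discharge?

Channel A: For a circular section of diameter D = 5.3 ft at depth y = 1.76 ft, the central angle is θ = 2 arccos(1 − 2y/D) = 2.457 rad. Then A = (D²/8)(θ − sin θ) = 6.404 ft² and P = Dθ/2 = 6.51 ft. Hydraulic radius R = A/P = 6.404/6.51 = 0.9838 ft. Q_A = (1.486/0.016)·6.404·0.9838^(2/3)·√0.012 = 64.45 ft³/s.
Channel B: For a circular section of diameter D = 5.83 ft at depth y = 3.01 ft, the central angle is θ = 2 arccos(1 − 2y/D) = 3.207 rad. Then A = (D²/8)(θ − sin θ) = 13.9 ft² and P = Dθ/2 = 9.348 ft. Hydraulic radius R = A/P = 13.9/9.348 = 1.487 ft. Q_B = (1.486/0.016)·13.9·1.487^(2/3)·√0.012 = 184.3 ft³/s.
Q_A = 64.45 ft³/s vs Q_B = 184.3 ft³/s, so channel B carries more.

channel B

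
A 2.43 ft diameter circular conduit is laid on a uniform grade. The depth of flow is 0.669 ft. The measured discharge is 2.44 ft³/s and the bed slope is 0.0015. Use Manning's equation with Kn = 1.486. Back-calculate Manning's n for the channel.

For a circular section of diameter D = 2.43 ft at depth y = 0.669 ft, the central angle is θ = 2 arccos(1 − 2y/D) = 2.209 rad. Then A = (D²/8)(θ − sin θ) = 1.038 ft² and P = Dθ/2 = 2.684 ft.
Hydraulic radius R = A/P = 1.038/2.684 = 0.3867 ft.
Rearranging Manning's equation: n = (1.486/Q) A R^(2/3) S^(1/2) = (1.486/2.44) × 1.038 × 0.3867^(2/3) × √0.0015 = 0.013.

n = 0.013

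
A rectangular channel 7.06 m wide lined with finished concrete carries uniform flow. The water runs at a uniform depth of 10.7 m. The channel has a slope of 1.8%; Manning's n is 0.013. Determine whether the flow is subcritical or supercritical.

supercritical

Flow area A = b·y = 7.06 × 10.7 = 75.54 m². Wetted perimeter P = b + 2y = 7.06 + 2×10.7 = 28.46 m.
Hydraulic radius R = A/P = 75.54/28.46 = 2.654 m.
V = (1/n) R^(2/3) √S = (1/0.013) × 2.654^(2/3) × √0.018 = 19.78 m/s. Hydraulic depth D_h = A/T = 75.54/7.06 = 10.7 m.
Froude number Fr = V/√(g·D_h) = 19.78/√(9.81×10.7) = 1.93, which is greater than 1, so the flow is supercritical.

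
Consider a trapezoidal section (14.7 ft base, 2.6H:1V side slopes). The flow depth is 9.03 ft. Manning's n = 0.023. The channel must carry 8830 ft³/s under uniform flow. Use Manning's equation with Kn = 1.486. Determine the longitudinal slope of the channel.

S = 0.017

With bottom width b = 14.7 ft and side slope z = 2.6: A = (b + zy)y = (14.7 + 2.6×9.03)×9.03 = 344.7 ft²; P = b + 2y√(1+z²) = 14.7 + 2×9.03×2.786 = 65.01 ft.
Hydraulic radius R = A/P = 344.7/65.01 = 5.303 ft.
From Manning's equation, S = [nQ / (1.486 A R^(2/3))]² = [0.023 × 8830 / (1.486 × 344.7 × 5.303^(2/3))]² = 0.017.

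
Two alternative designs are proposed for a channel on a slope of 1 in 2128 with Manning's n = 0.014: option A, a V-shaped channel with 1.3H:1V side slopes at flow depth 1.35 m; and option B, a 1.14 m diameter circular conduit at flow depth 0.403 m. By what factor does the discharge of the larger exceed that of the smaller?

13.2

Channel A: For a triangular section with side slope z = 1.3: A = zy² = 1.3×1.35² = 2.369 m²; P = 2y√(1+z²) = 2×1.35×1.64 = 4.428 m. Hydraulic radius R = A/P = 2.369/4.428 = 0.535 m. Q_A = (1/0.014)·2.369·0.535^(2/3)·√0.0004699 = 2.418 m³/s.
Channel B: For a circular section of diameter D = 1.14 m at depth y = 0.403 m, the central angle is θ = 2 arccos(1 − 2y/D) = 2.547 rad. Then A = (D²/8)(θ − sin θ) = 0.3227 m² and P = Dθ/2 = 1.452 m. Hydraulic radius R = A/P = 0.3227/1.452 = 0.2223 m. Q_B = (1/0.014)·0.3227·0.2223^(2/3)·√0.0004699 = 0.1834 m³/s.
The larger discharge is 2.418 m³/s and the smaller is 0.1834 m³/s; the ratio is 13.2.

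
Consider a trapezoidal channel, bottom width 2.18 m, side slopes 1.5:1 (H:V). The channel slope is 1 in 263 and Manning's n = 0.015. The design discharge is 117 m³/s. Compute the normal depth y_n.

y_n = 3.08 m

Manning's equation rearranged: A R^(2/3) = nQ / (1·√S) = 0.015 × 117 / (√0.003802) = 28.46.
Trying y = 2.15 m: A R^(2/3) = 12.9 — low.
Trying y = 3.47 m: A R^(2/3) = 37.13 — high.
Trying y = 3.08 m: A R^(2/3) = 28.37 — close enough.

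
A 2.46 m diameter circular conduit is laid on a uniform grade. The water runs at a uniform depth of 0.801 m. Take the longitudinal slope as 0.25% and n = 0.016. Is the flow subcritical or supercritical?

subcritical

For a circular section of diameter D = 2.46 m at depth y = 0.801 m, the central angle is θ = 2 arccos(1 − 2y/D) = 2.429 rad. Then A = (D²/8)(θ − sin θ) = 1.343 m² and P = Dθ/2 = 2.988 m.
Hydraulic radius R = A/P = 1.343/2.988 = 0.4495 m.
V = (1/n) R^(2/3) √S = (1/0.016) × 0.4495^(2/3) × √0.0025 = 1.834 m/s. Hydraulic depth D_h = A/T = 1.343/2.306 = 0.5825 m.
Froude number Fr = V/√(g·D_h) = 1.834/√(9.81×0.5825) = 0.767, which is less than 1, so the flow is subcritical.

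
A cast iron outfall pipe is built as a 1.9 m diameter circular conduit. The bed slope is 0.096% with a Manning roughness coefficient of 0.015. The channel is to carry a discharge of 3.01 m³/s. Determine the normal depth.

Manning's equation rearranged: A R^(2/3) = nQ / (1·√S) = 0.015 × 3.01 / (√0.00096) = 1.457.
Trying y = 1.47 m: A R^(2/3) = 1.63 — high.
Trying y = 0.949 m: A R^(2/3) = 0.8615 — low.
Trying y = 1.34 m: A R^(2/3) = 1.459 — matches.

y_n = 1.34 m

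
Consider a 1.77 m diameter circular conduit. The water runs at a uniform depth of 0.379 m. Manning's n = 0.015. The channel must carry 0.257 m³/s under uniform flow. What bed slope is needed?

S = 0.000721

For a circular section of diameter D = 1.77 m at depth y = 0.379 m, the central angle is θ = 2 arccos(1 − 2y/D) = 1.924 rad. Then A = (D²/8)(θ − sin θ) = 0.3862 m² and P = Dθ/2 = 1.703 m.
Hydraulic radius R = A/P = 0.3862/1.703 = 0.2268 m.
From Manning's equation, S = [nQ / (1 A R^(2/3))]² = [0.015 × 0.257 / (1 × 0.3862 × 0.2268^(2/3))]² = 0.000721.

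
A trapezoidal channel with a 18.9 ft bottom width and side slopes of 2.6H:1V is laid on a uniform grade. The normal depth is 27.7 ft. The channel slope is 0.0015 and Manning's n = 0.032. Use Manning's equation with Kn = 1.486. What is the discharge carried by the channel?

With bottom width b = 18.9 ft and side slope z = 2.6: A = (b + zy)y = (18.9 + 2.6×27.7)×27.7 = 2518 ft²; P = b + 2y√(1+z²) = 18.9 + 2×27.7×2.786 = 173.2 ft.
Hydraulic radius R = A/P = 2518/173.2 = 14.54 ft.
Manning's equation: Q = (1.486/n) A R^(2/3) S^(1/2) = (1.486/0.032) × 2518 × 14.54^(2/3) × 0.0015^(1/2) = 27000 ft³/s.

Q = 27000 ft³/s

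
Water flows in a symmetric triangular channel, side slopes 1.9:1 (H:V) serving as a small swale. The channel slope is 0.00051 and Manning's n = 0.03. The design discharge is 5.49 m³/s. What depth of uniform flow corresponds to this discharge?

y_n = 2.03 m

Manning's equation rearranged: A R^(2/3) = nQ / (1·√S) = 0.03 × 5.49 / (√0.00051) = 7.293.
Trying y = 1.58 m: A R^(2/3) = 3.736 — low.
Trying y = 2.47 m: A R^(2/3) = 12.3 — high.
Trying y = 2.03 m: A R^(2/3) = 7.289 — matches.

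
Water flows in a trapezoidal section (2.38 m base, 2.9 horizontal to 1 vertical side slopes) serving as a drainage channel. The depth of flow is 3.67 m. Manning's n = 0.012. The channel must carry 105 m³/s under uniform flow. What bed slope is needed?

With bottom width b = 2.38 m and side slope z = 2.9: A = (b + zy)y = (2.38 + 2.9×3.67)×3.67 = 47.79 m²; P = b + 2y√(1+z²) = 2.38 + 2×3.67×3.068 = 24.9 m.
Hydraulic radius R = A/P = 47.79/24.9 = 1.92 m.
From Manning's equation, S = [nQ / (1 A R^(2/3))]² = [0.012 × 105 / (1 × 47.79 × 1.92^(2/3))]² = 0.000291.

S = 0.000291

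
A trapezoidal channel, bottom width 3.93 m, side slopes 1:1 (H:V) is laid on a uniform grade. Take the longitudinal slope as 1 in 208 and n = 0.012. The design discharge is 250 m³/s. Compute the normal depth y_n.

y_n = 3.66 m

Manning's equation rearranged: A R^(2/3) = nQ / (1·√S) = 0.012 × 250 / (√0.004808) = 43.27.
Trying y = 4.34 m: A R^(2/3) = 60.98 — too large.
Trying y = 3.21 m: A R^(2/3) = 33.43 — too small.
Trying y = 3.66 m: A R^(2/3) = 43.29 — close enough.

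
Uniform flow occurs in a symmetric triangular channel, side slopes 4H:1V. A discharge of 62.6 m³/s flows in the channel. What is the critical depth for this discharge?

y_c = 2.19 m

At critical depth, Q² T / (g A³) = 1, i.e. A³/T = Q²/g = 62.6²/9.81 = 399.5.
Try y = 1.75 m: A³/T = 131.3 — short.
Try y = 2.46 m: A³/T = 720.7 — over.
Try y = 2.19 m: A³/T = 403 — matches.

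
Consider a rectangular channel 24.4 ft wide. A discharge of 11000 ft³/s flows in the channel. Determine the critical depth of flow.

For a rectangular channel, critical depth y_c = (q²/g)^(1/3) where q = Q/b = 11000/24.4 = 450.8 ft²/s.
So y_c = (450.8²/32.2)^(1/3) = 18.5 ft.

y_c = 18.5 ft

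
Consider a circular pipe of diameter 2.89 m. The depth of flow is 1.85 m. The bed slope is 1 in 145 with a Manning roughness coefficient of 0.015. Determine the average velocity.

V = 4.88 m/s

For a circular section of diameter D = 2.89 m at depth y = 1.85 m, the central angle is θ = 2 arccos(1 − 2y/D) = 3.71 rad. Then A = (D²/8)(θ − sin θ) = 4.435 m² and P = Dθ/2 = 5.361 m.
Hydraulic radius R = A/P = 4.435/5.361 = 0.8273 m.
From Manning's equation, V = (1/n) R^(2/3) S^(1/2) = (1/0.015) × 0.8273^(2/3) × 0.006897^(1/2) = 4.88 m/s.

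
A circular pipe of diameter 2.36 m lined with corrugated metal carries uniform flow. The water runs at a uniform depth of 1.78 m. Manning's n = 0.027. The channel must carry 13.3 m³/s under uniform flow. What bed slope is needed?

For a circular section of diameter D = 2.36 m at depth y = 1.78 m, the central angle is θ = 2 arccos(1 − 2y/D) = 4.208 rad. Then A = (D²/8)(θ − sin θ) = 3.54 m² and P = Dθ/2 = 4.966 m.
Hydraulic radius R = A/P = 3.54/4.966 = 0.7128 m.
From Manning's equation, S = [nQ / (1 A R^(2/3))]² = [0.027 × 13.3 / (1 × 3.54 × 0.7128^(2/3))]² = 0.0162.

S = 0.0162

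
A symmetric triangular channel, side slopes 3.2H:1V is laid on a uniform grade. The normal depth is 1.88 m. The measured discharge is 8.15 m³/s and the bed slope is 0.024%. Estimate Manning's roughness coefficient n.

For a triangular section with side slope z = 3.2: A = zy² = 3.2×1.88² = 11.31 m²; P = 2y√(1+z²) = 2×1.88×3.353 = 12.61 m.
Hydraulic radius R = A/P = 11.31/12.61 = 0.8972 m.
Rearranging Manning's equation: n = (1/Q) A R^(2/3) S^(1/2) = (1/8.15) × 11.31 × 0.8972^(2/3) × √0.00024 = 0.02.

n = 0.02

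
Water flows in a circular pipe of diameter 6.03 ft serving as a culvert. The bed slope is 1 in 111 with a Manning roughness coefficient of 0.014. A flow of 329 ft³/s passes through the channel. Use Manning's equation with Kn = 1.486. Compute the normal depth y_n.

y_n = 4.35 ft

Manning's equation rearranged: A R^(2/3) = nQ / (1.486·√S) = 0.014 × 329 / (1.486 × √0.009009) = 32.66.
At y = 3.38 ft: A R^(2/3) = 22.67 — low.
At y = 5.09 ft: A R^(2/3) = 38.48 — high.
At y = 4.35 ft: A R^(2/3) = 32.67 — close enough.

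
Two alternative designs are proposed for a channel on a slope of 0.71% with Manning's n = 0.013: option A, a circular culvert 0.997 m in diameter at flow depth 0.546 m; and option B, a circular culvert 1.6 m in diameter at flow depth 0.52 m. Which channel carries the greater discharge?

Channel A: For a circular section of diameter D = 0.997 m at depth y = 0.546 m, the central angle is θ = 2 arccos(1 − 2y/D) = 3.332 rad. Then A = (D²/8)(θ − sin θ) = 0.4376 m² and P = Dθ/2 = 1.661 m. Hydraulic radius R = A/P = 0.4376/1.661 = 0.2634 m. Q_A = (1/0.013)·0.4376·0.2634^(2/3)·√0.0071 = 1.166 m³/s.
Channel B: For a circular section of diameter D = 1.6 m at depth y = 0.52 m, the central angle is θ = 2 arccos(1 − 2y/D) = 2.426 rad. Then A = (D²/8)(θ − sin θ) = 0.5666 m² and P = Dθ/2 = 1.941 m. Hydraulic radius R = A/P = 0.5666/1.941 = 0.2919 m. Q_B = (1/0.013)·0.5666·0.2919^(2/3)·√0.0071 = 1.616 m³/s.
Q_A = 1.166 m³/s vs Q_B = 1.616 m³/s, so channel B carries more.

channel B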